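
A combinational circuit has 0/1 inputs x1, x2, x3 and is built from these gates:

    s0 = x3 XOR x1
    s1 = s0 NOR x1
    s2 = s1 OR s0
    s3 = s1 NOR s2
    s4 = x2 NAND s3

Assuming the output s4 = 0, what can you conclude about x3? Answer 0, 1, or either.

s4 = x2 NAND s3 must be 0, so both x2 = 1 and s3 = 1.
Every assignment with s4 = 0 has x3 = 1; there are 1 such assignment(s).
  x1=1, x2=1, x3=1

1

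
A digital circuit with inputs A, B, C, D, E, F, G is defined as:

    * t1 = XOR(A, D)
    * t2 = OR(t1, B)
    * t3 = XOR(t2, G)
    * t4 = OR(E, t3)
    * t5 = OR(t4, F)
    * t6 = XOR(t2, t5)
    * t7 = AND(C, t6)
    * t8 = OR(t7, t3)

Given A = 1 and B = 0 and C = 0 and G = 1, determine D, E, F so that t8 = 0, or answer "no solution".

t8 = OR(t7, t3) must be 0, so both t7 = 0 and t3 = 0.
t7 = AND(C, t6) must be 0, so at least one of C, t6 is 0.
Check with A = 1 and B = 0 and C = 0 and G = 1 and D=0, E=1, F=0:
t1 = XOR(A, D) = XOR(1, 0) = 1
t2 = OR(t1, B) = OR(1, 0) = 1
t3 = XOR(t2, G) = XOR(1, 1) = 0
t4 = OR(E, t3) = OR(1, 0) = 1
t5 = OR(t4, F) = OR(1, 0) = 1
t6 = XOR(t2, t5) = XOR(1, 1) = 0
t7 = AND(C, t6) = AND(0, 0) = 0
t8 = OR(t7, t3) = OR(0, 0) = 0
So t8 = 0.

D=0, E=1, F=0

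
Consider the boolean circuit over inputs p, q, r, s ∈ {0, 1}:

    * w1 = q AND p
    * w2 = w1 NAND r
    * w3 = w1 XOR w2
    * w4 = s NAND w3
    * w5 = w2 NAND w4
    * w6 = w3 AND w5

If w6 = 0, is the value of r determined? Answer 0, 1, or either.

either

Both values of r occur among assignments with w6 = 0:
  r=0: p=0, q=0, r=0, s=0
  r=1: p=0, q=0, r=1, s=0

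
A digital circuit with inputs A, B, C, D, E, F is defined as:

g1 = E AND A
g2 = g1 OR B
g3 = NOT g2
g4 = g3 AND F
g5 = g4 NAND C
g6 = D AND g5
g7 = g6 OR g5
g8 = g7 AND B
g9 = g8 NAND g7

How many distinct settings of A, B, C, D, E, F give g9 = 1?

g9 = g8 NAND g7 must be 1, so at least one of g8, g7 is 0.
Enumerating the 64 input combinations, 32 give g9 = 1 and 32 give g9 = 0.

32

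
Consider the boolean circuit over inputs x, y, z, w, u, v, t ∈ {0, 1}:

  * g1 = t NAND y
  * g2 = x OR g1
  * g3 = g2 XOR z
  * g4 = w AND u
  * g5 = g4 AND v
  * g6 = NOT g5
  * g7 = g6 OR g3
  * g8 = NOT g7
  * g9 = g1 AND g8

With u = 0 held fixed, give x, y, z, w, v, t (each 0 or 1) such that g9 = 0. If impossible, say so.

g9 = g1 AND g8 must be 0, so at least one of g1, g8 is 0.
Check with u = 0 and x=1, y=0, z=1, w=1, v=0, t=1:
g1 = t NAND y = 1 NAND 0 = 1
g2 = x OR g1 = 1 OR 1 = 1
g3 = g2 XOR z = 1 XOR 1 = 0
g4 = w AND u = 1 AND 0 = 0
g5 = g4 AND v = 0 AND 0 = 0
g6 = NOT g5 = NOT 0 = 1
g7 = g6 OR g3 = 1 OR 0 = 1
g8 = NOT g7 = NOT 1 = 0
g9 = g1 AND g8 = 1 AND 0 = 0
So g9 = 0.

x=1 y=0 z=1 w=1 v=0 t=1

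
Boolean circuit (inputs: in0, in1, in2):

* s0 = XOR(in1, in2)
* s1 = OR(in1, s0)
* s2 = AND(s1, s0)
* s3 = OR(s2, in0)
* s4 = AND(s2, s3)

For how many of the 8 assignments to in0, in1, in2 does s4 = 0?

s4 = AND(s2, s3) must be 0, so at least one of s2, s3 is 0.
Satisfying assignments:
  in0=0, in1=0, in2=0
  in0=0, in1=1, in2=1
  in0=1, in1=0, in2=0
  in0=1, in1=1, in2=1

4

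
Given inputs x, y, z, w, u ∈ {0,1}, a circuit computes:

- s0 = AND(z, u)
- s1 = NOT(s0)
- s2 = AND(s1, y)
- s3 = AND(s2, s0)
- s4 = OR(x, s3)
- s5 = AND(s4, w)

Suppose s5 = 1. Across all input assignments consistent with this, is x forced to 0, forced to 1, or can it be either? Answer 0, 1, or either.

1

s5 = AND(s4, w) must be 1, so both s4 = 1 and w = 1.
s4 = OR(x, s3) must be 1, so at least one of x, s3 is 1.
Every assignment with s5 = 1 has x = 1; there are 8 such assignment(s).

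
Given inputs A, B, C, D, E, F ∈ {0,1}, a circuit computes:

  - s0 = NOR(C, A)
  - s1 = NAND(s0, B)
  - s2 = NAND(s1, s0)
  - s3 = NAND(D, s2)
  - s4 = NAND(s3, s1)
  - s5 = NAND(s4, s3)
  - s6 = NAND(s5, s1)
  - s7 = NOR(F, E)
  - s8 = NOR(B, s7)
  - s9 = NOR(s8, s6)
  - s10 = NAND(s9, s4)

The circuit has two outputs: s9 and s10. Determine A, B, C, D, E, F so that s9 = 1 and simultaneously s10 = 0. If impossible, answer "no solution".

A=0 B=1 C=1 D=1 E=1 F=1

Check with A=0 B=1 C=1 D=1 E=1 F=1:
s0 = NOR(C, A) = NOR(1, 0) = 0
s1 = NAND(s0, B) = NAND(0, 1) = 1
s2 = NAND(s1, s0) = NAND(1, 0) = 1
s3 = NAND(D, s2) = NAND(1, 1) = 0
s4 = NAND(s3, s1) = NAND(0, 1) = 1
s5 = NAND(s4, s3) = NAND(1, 0) = 1
s6 = NAND(s5, s1) = NAND(1, 1) = 0
s7 = NOR(F, E) = NOR(1, 1) = 0
s8 = NOR(B, s7) = NOR(1, 0) = 0
s9 = NOR(s8, s6) = NOR(0, 0) = 1
s10 = NAND(s9, s4) = NAND(1, 1) = 0
So s9 = 1 and s10 = 0.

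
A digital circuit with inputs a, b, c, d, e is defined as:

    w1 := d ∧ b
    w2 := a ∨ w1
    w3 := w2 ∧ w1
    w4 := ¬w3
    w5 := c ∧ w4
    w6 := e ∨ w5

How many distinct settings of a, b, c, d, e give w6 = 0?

w6 = e ∨ w5 must be 0, so both e = 0 and w5 = 0.
w5 = c ∧ w4 must be 0, so at least one of c, w4 is 0.
Enumerating the 32 input combinations, 10 give w6 = 0 and 22 give w6 = 1.

10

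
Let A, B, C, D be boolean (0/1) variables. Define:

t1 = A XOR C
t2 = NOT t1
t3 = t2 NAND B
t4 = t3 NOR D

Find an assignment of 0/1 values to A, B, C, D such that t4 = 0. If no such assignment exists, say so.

t4 = t3 NOR D must be 0, so at least one of t3, D is 1.
Check with A=1 B=1 C=0 D=0:
t1 = A XOR C = 1 XOR 0 = 1
t2 = NOT t1 = NOT 1 = 0
t3 = t2 NAND B = 0 NAND 1 = 1
t4 = t3 NOR D = 1 NOR 0 = 0
So t4 = 0 as required.

A=1 B=1 C=0 D=0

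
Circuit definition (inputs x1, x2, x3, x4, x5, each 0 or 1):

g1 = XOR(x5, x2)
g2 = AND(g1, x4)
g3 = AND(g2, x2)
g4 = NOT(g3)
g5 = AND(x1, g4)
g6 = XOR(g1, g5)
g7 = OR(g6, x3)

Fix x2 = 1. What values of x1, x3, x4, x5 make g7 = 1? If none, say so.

g7 = OR(g6, x3) must be 1, so at least one of g6, x3 is 1.
Check with x2 = 1 and x1=0, x3=1, x4=1, x5=0:
g1 = XOR(x5, x2) = XOR(0, 1) = 1
g2 = AND(g1, x4) = AND(1, 1) = 1
g3 = AND(g2, x2) = AND(1, 1) = 1
g4 = NOT(g3) = NOT 1 = 0
g5 = AND(x1, g4) = AND(0, 0) = 0
g6 = XOR(g1, g5) = XOR(1, 0) = 1
g7 = OR(g6, x3) = OR(1, 1) = 1
So g7 = 1.

x1=0, x3=1, x4=1, x5=0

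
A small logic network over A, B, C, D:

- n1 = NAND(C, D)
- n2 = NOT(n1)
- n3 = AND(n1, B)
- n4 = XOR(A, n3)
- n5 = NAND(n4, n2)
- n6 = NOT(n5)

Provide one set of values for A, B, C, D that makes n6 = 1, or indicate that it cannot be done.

A=1, B=0, C=1, D=1

Check with A=1, B=0, C=1, D=1:
n1 = NAND(C, D) = NAND(1, 1) = 0
n2 = NOT(n1) = NOT 0 = 1
n3 = AND(n1, B) = AND(0, 0) = 0
n4 = XOR(A, n3) = XOR(1, 0) = 1
n5 = NAND(n4, n2) = NAND(1, 1) = 0
n6 = NOT(n5) = NOT 0 = 1
So n6 = 1 as required.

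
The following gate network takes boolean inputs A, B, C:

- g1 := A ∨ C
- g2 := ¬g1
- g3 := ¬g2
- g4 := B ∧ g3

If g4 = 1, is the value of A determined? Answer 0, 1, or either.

Both values of A occur among assignments with g4 = 1:
  A=0: A=0, B=1, C=1
  A=1: A=1, B=1, C=0

either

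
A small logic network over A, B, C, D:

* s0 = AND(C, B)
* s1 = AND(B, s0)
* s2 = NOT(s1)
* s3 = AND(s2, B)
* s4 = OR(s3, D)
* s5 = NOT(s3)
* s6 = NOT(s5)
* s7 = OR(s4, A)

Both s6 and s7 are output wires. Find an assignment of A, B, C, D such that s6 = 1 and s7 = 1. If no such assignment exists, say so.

A=1 B=1 C=0 D=1

Check with A=1 B=1 C=0 D=1:
s0 = AND(C, B) = AND(0, 1) = 0
s1 = AND(B, s0) = AND(1, 0) = 0
s2 = NOT(s1) = NOT 0 = 1
s3 = AND(s2, B) = AND(1, 1) = 1
s4 = OR(s3, D) = OR(1, 1) = 1
s5 = NOT(s3) = NOT 1 = 0
s6 = NOT(s5) = NOT 0 = 1
s7 = OR(s4, A) = OR(1, 1) = 1
So s6 = 1 and s7 = 1.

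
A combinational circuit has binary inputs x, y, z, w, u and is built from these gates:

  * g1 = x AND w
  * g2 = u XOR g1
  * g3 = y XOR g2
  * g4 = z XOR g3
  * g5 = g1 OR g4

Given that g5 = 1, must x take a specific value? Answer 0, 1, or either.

either

Both values of x occur among assignments with g5 = 1:
  x=0: x=0, y=0, z=0, w=0, u=1
  x=1: x=1, y=0, z=0, w=0, u=1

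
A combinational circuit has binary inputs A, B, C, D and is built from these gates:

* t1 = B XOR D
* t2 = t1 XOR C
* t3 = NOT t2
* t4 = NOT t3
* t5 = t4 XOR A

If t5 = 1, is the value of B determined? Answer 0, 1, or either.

either

Both values of B occur among assignments with t5 = 1:
  B=0: A=0, B=0, C=0, D=1
  B=1: A=0, B=1, C=0, D=0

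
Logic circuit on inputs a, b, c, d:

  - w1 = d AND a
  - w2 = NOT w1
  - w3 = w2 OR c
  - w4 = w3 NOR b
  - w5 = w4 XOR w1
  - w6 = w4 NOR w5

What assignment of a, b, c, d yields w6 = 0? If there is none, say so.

Check with a=1 b=0 c=0 d=1:
w1 = d AND a = 1 AND 1 = 1
w2 = NOT w1 = NOT 1 = 0
w3 = w2 OR c = 0 OR 0 = 0
w4 = w3 NOR b = 0 NOR 0 = 1
w5 = w4 XOR w1 = 1 XOR 1 = 0
w6 = w4 NOR w5 = 1 NOR 0 = 0
So w6 = 0 as required.

a=1 b=0 c=0 d=1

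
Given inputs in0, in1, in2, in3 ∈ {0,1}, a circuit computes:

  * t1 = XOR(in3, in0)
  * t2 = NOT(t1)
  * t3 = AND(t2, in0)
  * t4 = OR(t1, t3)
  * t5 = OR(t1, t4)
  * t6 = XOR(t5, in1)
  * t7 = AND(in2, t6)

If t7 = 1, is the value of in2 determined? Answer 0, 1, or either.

t7 = AND(in2, t6) must be 1, so both in2 = 1 and t6 = 1.
Every assignment with t7 = 1 has in2 = 1; there are 4 such assignment(s).
  in0=0, in1=0, in2=1, in3=1
  in0=0, in1=1, in2=1, in3=0
  in0=1, in1=0, in2=1, in3=0
  in0=1, in1=0, in2=1, in3=1

1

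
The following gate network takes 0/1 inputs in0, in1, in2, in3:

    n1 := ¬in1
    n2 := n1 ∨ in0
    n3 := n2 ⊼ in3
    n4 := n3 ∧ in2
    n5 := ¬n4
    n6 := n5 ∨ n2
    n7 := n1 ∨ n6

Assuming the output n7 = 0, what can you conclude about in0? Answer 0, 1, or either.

0

n7 = n1 ∨ n6 must be 0, so both n1 = 0 and n6 = 0.
n1 = ¬in1 must be 0, so in1 = 1.
Every assignment with n7 = 0 has in0 = 0; there are 2 such assignment(s).
  in0=0, in1=1, in2=1, in3=0
  in0=0, in1=1, in2=1, in3=1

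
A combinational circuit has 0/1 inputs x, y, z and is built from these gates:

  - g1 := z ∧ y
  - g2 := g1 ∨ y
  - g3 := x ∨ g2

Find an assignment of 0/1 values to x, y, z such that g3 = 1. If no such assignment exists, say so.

g3 = x ∨ g2 must be 1, so at least one of x, g2 is 1.
Check with x=0 y=1 z=0:
g1 = z ∧ y = 0 ∧ 1 = 0
g2 = g1 ∨ y = 0 ∨ 1 = 1
g3 = x ∨ g2 = 0 ∨ 1 = 1
So g3 = 1 as required.

x=0 y=1 z=0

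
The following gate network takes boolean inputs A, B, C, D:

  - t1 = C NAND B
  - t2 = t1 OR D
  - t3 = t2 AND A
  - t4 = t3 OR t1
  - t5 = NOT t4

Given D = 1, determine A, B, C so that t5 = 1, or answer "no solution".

t5 = NOT t4 must be 1, so t4 = 0.
Check with D = 1 and A=0, B=1, C=1:
t1 = C NAND B = 1 NAND 1 = 0
t2 = t1 OR D = 0 OR 1 = 1
t3 = t2 AND A = 1 AND 0 = 0
t4 = t3 OR t1 = 0 OR 0 = 0
t5 = NOT t4 = NOT 0 = 1
So t5 = 1.

A=0, B=1, C=1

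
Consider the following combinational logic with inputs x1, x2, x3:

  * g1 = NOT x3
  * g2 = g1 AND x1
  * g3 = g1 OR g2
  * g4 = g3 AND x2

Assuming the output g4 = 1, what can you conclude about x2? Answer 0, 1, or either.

1

g4 = g3 AND x2 must be 1, so both g3 = 1 and x2 = 1.
g3 = g1 OR g2 must be 1, so at least one of g1, g2 is 1.
Every assignment with g4 = 1 has x2 = 1; there are 2 such assignment(s).
  x1=0, x2=1, x3=0
  x1=1, x2=1, x3=0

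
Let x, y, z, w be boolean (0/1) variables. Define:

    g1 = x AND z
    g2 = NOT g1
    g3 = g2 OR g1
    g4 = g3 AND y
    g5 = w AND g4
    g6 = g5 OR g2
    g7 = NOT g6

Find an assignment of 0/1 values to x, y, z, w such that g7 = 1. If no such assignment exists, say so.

g7 = NOT g6 must be 1, so g6 = 0.
Check with x=1 y=0 z=1 w=0:
g1 = x AND z = 1 AND 1 = 1
g2 = NOT g1 = NOT 1 = 0
g3 = g2 OR g1 = 0 OR 1 = 1
g4 = g3 AND y = 1 AND 0 = 0
g5 = w AND g4 = 0 AND 0 = 0
g6 = g5 OR g2 = 0 OR 0 = 0
g7 = NOT g6 = NOT 0 = 1
So g7 = 1 as required.

x=1 y=0 z=1 w=0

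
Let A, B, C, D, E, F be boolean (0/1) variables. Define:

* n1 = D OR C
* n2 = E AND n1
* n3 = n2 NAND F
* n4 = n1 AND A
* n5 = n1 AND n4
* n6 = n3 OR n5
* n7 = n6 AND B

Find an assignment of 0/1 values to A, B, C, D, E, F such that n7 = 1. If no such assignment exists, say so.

A=0, B=1, C=1, D=0, E=1, F=0

n7 = n6 AND B must be 1, so both n6 = 1 and B = 1.
n6 = n3 OR n5 must be 1, so at least one of n3, n5 is 1.
Check with A=0, B=1, C=1, D=0, E=1, F=0:
n1 = D OR C = 0 OR 1 = 1
n2 = E AND n1 = 1 AND 1 = 1
n3 = n2 NAND F = 1 NAND 0 = 1
n4 = n1 AND A = 1 AND 0 = 0
n5 = n1 AND n4 = 1 AND 0 = 0
n6 = n3 OR n5 = 1 OR 0 = 1
n7 = n6 AND B = 1 AND 1 = 1
So n7 = 1 as required.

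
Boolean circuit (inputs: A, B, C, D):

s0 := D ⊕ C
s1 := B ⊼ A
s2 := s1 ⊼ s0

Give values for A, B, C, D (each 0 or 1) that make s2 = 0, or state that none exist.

A=0, B=0, C=1, D=0

Check with A=0, B=0, C=1, D=0:
s0 = D ⊕ C = 0 ⊕ 1 = 1
s1 = B ⊼ A = 0 ⊼ 0 = 1
s2 = s1 ⊼ s0 = 1 ⊼ 1 = 0
So s2 = 0 as required.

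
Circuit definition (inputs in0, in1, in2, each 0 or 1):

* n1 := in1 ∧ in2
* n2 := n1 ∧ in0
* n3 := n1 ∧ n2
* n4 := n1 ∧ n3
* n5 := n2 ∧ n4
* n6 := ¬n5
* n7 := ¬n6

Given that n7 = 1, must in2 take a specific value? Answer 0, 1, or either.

n7 = ¬n6 must be 1, so n6 = 0.
n6 = ¬n5 must be 0, so n5 = 1.
Every assignment with n7 = 1 has in2 = 1; there are 1 such assignment(s).
  in0=1, in1=1, in2=1

1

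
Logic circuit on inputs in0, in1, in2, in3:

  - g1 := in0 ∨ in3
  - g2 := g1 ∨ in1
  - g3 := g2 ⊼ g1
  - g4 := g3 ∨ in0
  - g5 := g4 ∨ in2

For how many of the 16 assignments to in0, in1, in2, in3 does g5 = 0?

2

g5 = g4 ∨ in2 must be 0, so both g4 = 0 and in2 = 0.
Satisfying assignments:
  in0=0, in1=0, in2=0, in3=1
  in0=0, in1=1, in2=0, in3=1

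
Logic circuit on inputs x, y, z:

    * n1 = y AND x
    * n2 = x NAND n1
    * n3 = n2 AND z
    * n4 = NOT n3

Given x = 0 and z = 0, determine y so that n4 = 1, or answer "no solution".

Check with x = 0 and z = 0 and y=0:
n1 = y AND x = 0 AND 0 = 0
n2 = x NAND n1 = 0 NAND 0 = 1
n3 = n2 AND z = 1 AND 0 = 0
n4 = NOT n3 = NOT 0 = 1
So n4 = 1.

y=0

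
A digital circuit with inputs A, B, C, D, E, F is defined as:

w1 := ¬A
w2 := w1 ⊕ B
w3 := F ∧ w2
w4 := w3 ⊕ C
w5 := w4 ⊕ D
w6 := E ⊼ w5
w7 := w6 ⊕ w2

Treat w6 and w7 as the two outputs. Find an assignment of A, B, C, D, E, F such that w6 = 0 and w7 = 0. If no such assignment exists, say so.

Check with A=0 B=1 C=1 D=0 E=1 F=1:
w1 = ¬A = ¬0 = 1
w2 = w1 ⊕ B = 1 ⊕ 1 = 0
w3 = F ∧ w2 = 1 ∧ 0 = 0
w4 = w3 ⊕ C = 0 ⊕ 1 = 1
w5 = w4 ⊕ D = 1 ⊕ 0 = 1
w6 = E ⊼ w5 = 1 ⊼ 1 = 0
w7 = w6 ⊕ w2 = 0 ⊕ 0 = 0
So w6 = 0 and w7 = 0.

A=0 B=1 C=1 D=0 E=1 F=1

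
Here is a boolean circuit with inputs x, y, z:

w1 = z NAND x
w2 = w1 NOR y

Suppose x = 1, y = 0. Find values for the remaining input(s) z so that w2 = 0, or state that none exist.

z=0

w2 = w1 NOR y must be 0, so at least one of w1, y is 1.
Check with x = 1, y = 0 and z=0:
w1 = z NAND x = 0 NAND 1 = 1
w2 = w1 NOR y = 1 NOR 0 = 0
So w2 = 0.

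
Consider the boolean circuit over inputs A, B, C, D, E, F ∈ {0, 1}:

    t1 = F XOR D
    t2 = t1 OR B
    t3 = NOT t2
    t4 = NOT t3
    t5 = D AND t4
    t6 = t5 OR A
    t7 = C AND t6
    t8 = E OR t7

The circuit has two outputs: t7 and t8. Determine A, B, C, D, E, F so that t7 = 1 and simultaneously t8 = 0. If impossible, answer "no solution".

Across all 64 input combinations, none give both t7 = 1 and t8 = 0.

no solution exists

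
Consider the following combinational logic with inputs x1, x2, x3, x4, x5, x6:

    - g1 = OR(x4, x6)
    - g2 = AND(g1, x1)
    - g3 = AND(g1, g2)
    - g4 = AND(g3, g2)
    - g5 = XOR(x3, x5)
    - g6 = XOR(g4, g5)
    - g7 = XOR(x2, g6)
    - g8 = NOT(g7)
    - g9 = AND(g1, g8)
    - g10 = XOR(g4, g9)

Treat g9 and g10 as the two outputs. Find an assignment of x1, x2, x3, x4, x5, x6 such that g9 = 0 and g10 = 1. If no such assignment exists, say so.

x1=1, x2=1, x3=1, x4=1, x5=0, x6=1

Check with x1=1, x2=1, x3=1, x4=1, x5=0, x6=1:
g1 = OR(x4, x6) = OR(1, 1) = 1
g2 = AND(g1, x1) = AND(1, 1) = 1
g3 = AND(g1, g2) = AND(1, 1) = 1
g4 = AND(g3, g2) = AND(1, 1) = 1
g5 = XOR(x3, x5) = XOR(1, 0) = 1
g6 = XOR(g4, g5) = XOR(1, 1) = 0
g7 = XOR(x2, g6) = XOR(1, 0) = 1
g8 = NOT(g7) = NOT 1 = 0
g9 = AND(g1, g8) = AND(1, 0) = 0
g10 = XOR(g4, g9) = XOR(1, 0) = 1
So g9 = 0 and g10 = 1.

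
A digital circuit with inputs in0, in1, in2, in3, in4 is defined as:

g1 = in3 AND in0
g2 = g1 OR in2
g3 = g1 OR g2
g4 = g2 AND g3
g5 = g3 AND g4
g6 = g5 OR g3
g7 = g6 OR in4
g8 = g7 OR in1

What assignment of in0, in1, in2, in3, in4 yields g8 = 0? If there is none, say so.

in0=0, in1=0, in2=0, in3=1, in4=0

g8 = g7 OR in1 must be 0, so both g7 = 0 and in1 = 0.
g7 = g6 OR in4 must be 0, so both g6 = 0 and in4 = 0.
Check with in0=0, in1=0, in2=0, in3=1, in4=0:
g1 = in3 AND in0 = 1 AND 0 = 0
g2 = g1 OR in2 = 0 OR 0 = 0
g3 = g1 OR g2 = 0 OR 0 = 0
g4 = g2 AND g3 = 0 AND 0 = 0
g5 = g3 AND g4 = 0 AND 0 = 0
g6 = g5 OR g3 = 0 OR 0 = 0
g7 = g6 OR in4 = 0 OR 0 = 0
g8 = g7 OR in1 = 0 OR 0 = 0
So g8 = 0 as required.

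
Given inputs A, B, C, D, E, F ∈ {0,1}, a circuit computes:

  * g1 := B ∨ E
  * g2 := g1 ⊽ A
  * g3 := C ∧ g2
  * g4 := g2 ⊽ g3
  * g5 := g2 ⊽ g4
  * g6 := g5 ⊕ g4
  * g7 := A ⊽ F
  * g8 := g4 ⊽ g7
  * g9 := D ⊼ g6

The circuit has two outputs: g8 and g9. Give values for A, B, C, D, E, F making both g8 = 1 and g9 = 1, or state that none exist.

A=0 B=0 C=1 D=1 E=0 F=1

Check with A=0 B=0 C=1 D=1 E=0 F=1:
g1 = B ∨ E = 0 ∨ 0 = 0
g2 = g1 ⊽ A = 0 ⊽ 0 = 1
g3 = C ∧ g2 = 1 ∧ 1 = 1
g4 = g2 ⊽ g3 = 1 ⊽ 1 = 0
g5 = g2 ⊽ g4 = 1 ⊽ 0 = 0
g6 = g5 ⊕ g4 = 0 ⊕ 0 = 0
g7 = A ⊽ F = 0 ⊽ 1 = 0
g8 = g4 ⊽ g7 = 0 ⊽ 0 = 1
g9 = D ⊼ g6 = 1 ⊼ 0 = 1
So g8 = 1 and g9 = 1.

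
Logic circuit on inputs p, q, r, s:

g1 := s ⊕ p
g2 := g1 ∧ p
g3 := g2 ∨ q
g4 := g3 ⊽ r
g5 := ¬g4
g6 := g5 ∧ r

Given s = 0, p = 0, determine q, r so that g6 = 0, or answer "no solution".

Check with s = 0, p = 0 and q=1, r=0:
g1 = s ⊕ p = 0 ⊕ 0 = 0
g2 = g1 ∧ p = 0 ∧ 0 = 0
g3 = g2 ∨ q = 0 ∨ 1 = 1
g4 = g3 ⊽ r = 1 ⊽ 0 = 0
g5 = ¬g4 = ¬0 = 1
g6 = g5 ∧ r = 1 ∧ 0 = 0
So g6 = 0.

q=1 r=0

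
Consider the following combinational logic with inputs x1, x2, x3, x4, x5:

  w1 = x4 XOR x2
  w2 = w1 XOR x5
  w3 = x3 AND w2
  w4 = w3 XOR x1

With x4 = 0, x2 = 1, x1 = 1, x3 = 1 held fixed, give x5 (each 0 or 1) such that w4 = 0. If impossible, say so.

x5=0

w4 = w3 XOR x1 must be 0, so w3 and x1 are equal.
Check with x4 = 0, x2 = 1, x1 = 1, x3 = 1 and x5=0:
w1 = x4 XOR x2 = 0 XOR 1 = 1
w2 = w1 XOR x5 = 1 XOR 0 = 1
w3 = x3 AND w2 = 1 AND 1 = 1
w4 = w3 XOR x1 = 1 XOR 1 = 0
So w4 = 0.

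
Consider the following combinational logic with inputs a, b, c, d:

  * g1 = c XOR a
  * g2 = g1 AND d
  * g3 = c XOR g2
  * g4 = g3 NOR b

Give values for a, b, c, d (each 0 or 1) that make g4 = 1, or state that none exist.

g4 = g3 NOR b must be 1, so both g3 = 0 and b = 0.
Check with a=0 b=0 c=1 d=1:
g1 = c XOR a = 1 XOR 0 = 1
g2 = g1 AND d = 1 AND 1 = 1
g3 = c XOR g2 = 1 XOR 1 = 0
g4 = g3 NOR b = 0 NOR 0 = 1
So g4 = 1 as required.

a=0 b=0 c=1 d=1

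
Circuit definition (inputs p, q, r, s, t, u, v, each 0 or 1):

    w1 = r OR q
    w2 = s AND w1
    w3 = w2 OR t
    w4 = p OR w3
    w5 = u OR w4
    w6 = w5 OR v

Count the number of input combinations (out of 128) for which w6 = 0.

w6 = w5 OR v must be 0, so both w5 = 0 and v = 0.
w5 = u OR w4 must be 0, so both u = 0 and w4 = 0.
w4 = p OR w3 must be 0, so both p = 0 and w3 = 0.
Satisfying assignments:
  p=0, q=0, r=0, s=0, t=0, u=0, v=0
  p=0, q=0, r=0, s=1, t=0, u=0, v=0
  p=0, q=0, r=1, s=0, t=0, u=0, v=0
  p=0, q=1, r=0, s=0, t=0, u=0, v=0
  p=0, q=1, r=1, s=0, t=0, u=0, v=0

5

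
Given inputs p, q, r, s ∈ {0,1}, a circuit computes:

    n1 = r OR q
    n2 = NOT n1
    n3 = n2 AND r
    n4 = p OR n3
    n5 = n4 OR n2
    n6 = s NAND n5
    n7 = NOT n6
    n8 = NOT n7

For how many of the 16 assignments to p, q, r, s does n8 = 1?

n8 = NOT n7 must be 1, so n7 = 0.
n7 = NOT n6 must be 0, so n6 = 1.
Enumerating the 16 input combinations, 11 give n8 = 1 and 5 give n8 = 0.

11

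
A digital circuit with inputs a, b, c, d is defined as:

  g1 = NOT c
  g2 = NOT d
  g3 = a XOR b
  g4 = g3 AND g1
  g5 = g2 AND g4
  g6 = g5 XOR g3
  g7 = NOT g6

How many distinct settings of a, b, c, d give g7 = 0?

g7 = NOT g6 must be 0, so g6 = 1.
g6 = g5 XOR g3 must be 1, so g5 and g3 differ.
Enumerating the 16 input combinations, 6 give g7 = 0 and 10 give g7 = 1.

6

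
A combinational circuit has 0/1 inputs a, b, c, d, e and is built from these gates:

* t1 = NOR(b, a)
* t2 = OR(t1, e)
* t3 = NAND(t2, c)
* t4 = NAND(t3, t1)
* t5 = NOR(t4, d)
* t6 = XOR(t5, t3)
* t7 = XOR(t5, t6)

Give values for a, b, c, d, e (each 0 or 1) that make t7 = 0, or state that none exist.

t7 = XOR(t5, t6) must be 0, so t5 and t6 are equal.
Check with a=0, b=0, c=1, d=0, e=0:
t1 = NOR(b, a) = NOR(0, 0) = 1
t2 = OR(t1, e) = OR(1, 0) = 1
t3 = NAND(t2, c) = NAND(1, 1) = 0
t4 = NAND(t3, t1) = NAND(0, 1) = 1
t5 = NOR(t4, d) = NOR(1, 0) = 0
t6 = XOR(t5, t3) = XOR(0, 0) = 0
t7 = XOR(t5, t6) = XOR(0, 0) = 0
So t7 = 0 as required.

a=0, b=0, c=1, d=0, e=0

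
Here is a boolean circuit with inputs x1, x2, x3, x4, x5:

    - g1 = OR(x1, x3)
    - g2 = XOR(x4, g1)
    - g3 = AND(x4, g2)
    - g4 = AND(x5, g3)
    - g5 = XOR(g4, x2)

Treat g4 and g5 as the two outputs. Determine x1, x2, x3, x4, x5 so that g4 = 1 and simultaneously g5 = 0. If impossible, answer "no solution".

Check with x1=0 x2=1 x3=0 x4=1 x5=1:
g1 = OR(x1, x3) = OR(0, 0) = 0
g2 = XOR(x4, g1) = XOR(1, 0) = 1
g3 = AND(x4, g2) = AND(1, 1) = 1
g4 = AND(x5, g3) = AND(1, 1) = 1
g5 = XOR(g4, x2) = XOR(1, 1) = 0
So g4 = 1 and g5 = 0.

x1=0 x2=1 x3=0 x4=1 x5=1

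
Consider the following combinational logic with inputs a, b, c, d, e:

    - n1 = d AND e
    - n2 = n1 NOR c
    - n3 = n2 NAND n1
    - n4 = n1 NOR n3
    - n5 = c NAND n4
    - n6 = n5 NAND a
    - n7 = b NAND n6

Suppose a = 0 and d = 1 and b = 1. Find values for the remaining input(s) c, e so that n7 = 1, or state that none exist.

With a = 0 and d = 1 and b = 1 fixed, none of the 4 settings of c, e give n7 = 1.
For example, with c=1, e=1:
n1 = d AND e = 1 AND 1 = 1
n2 = n1 NOR c = 1 NOR 1 = 0
n3 = n2 NAND n1 = 0 NAND 1 = 1
n4 = n1 NOR n3 = 1 NOR 1 = 0
n5 = c NAND n4 = 1 NAND 0 = 1
n6 = n5 NAND a = 1 NAND 0 = 1
n7 = b NAND n6 = 1 NAND 1 = 0
giving n7 = 0 ≠ 1.

no solution exists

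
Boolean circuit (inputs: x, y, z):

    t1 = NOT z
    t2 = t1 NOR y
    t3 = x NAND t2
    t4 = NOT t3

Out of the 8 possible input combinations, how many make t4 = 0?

7

t4 = NOT t3 must be 0, so t3 = 1.
Enumerating the 8 input combinations, 7 give t4 = 0 and 1 give t4 = 1.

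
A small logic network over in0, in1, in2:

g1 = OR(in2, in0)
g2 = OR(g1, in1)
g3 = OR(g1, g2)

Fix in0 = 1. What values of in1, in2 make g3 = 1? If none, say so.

in1=0 in2=1

g3 = OR(g1, g2) must be 1, so at least one of g1, g2 is 1.
Check with in0 = 1 and in1=0, in2=1:
g1 = OR(in2, in0) = OR(1, 1) = 1
g2 = OR(g1, in1) = OR(1, 0) = 1
g3 = OR(g1, g2) = OR(1, 1) = 1
So g3 = 1.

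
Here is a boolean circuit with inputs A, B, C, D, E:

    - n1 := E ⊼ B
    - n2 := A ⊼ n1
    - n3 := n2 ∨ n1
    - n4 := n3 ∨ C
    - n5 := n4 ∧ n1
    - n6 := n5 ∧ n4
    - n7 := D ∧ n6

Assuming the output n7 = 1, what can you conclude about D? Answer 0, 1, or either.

n7 = D ∧ n6 must be 1, so both D = 1 and n6 = 1.
n6 = n5 ∧ n4 must be 1, so both n5 = 1 and n4 = 1.
n5 = n4 ∧ n1 must be 1, so both n4 = 1 and n1 = 1.
Every assignment with n7 = 1 has D = 1; there are 12 such assignment(s).

1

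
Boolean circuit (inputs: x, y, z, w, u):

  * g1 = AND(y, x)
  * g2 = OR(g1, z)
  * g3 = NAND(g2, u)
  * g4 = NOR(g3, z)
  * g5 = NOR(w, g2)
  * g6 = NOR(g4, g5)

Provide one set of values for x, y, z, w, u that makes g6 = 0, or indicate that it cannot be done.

g6 = NOR(g4, g5) must be 0, so at least one of g4, g5 is 1.
Check with x=1 y=0 z=0 w=0 u=0:
g1 = AND(y, x) = AND(0, 1) = 0
g2 = OR(g1, z) = OR(0, 0) = 0
g3 = NAND(g2, u) = NAND(0, 0) = 1
g4 = NOR(g3, z) = NOR(1, 0) = 0
g5 = NOR(w, g2) = NOR(0, 0) = 1
g6 = NOR(g4, g5) = NOR(0, 1) = 0
So g6 = 0 as required.

x=1 y=0 z=0 w=0 u=0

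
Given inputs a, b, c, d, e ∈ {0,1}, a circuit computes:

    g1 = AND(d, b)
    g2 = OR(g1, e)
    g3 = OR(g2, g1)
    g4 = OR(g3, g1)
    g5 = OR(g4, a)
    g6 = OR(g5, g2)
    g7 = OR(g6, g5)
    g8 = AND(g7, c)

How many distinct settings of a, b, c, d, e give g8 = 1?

13

g8 = AND(g7, c) must be 1, so both g7 = 1 and c = 1.
g7 = OR(g6, g5) must be 1, so at least one of g6, g5 is 1.
Enumerating the 32 input combinations, 13 give g8 = 1 and 19 give g8 = 0.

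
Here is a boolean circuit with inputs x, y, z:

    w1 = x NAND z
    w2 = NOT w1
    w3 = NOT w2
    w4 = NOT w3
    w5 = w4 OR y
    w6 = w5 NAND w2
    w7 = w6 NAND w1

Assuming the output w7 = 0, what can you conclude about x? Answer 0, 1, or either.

either

Both values of x occur among assignments with w7 = 0:
  x=0: x=0, y=0, z=0
  x=1: x=1, y=0, z=0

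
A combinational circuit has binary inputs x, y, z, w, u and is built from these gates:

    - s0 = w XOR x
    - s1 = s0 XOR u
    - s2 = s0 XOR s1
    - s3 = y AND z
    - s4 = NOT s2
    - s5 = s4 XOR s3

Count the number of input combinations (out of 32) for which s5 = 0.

16

s5 = s4 XOR s3 must be 0, so s4 and s3 are equal.
Enumerating the 32 input combinations, 16 give s5 = 0 and 16 give s5 = 1.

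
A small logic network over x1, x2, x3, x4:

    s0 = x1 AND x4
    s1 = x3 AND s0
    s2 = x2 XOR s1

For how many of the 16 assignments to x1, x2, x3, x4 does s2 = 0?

s2 = x2 XOR s1 must be 0, so x2 and s1 are equal.
Enumerating the 16 input combinations, 8 give s2 = 0 and 8 give s2 = 1.

8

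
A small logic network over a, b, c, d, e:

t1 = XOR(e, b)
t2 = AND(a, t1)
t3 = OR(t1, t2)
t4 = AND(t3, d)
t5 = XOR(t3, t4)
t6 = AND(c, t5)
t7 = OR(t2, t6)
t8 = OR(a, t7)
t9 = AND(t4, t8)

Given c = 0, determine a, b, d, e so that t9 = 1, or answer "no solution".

t9 = AND(t4, t8) must be 1, so both t4 = 1 and t8 = 1.
Check with c = 0 and a=1, b=1, d=1, e=0:
t1 = XOR(e, b) = XOR(0, 1) = 1
t2 = AND(a, t1) = AND(1, 1) = 1
t3 = OR(t1, t2) = OR(1, 1) = 1
t4 = AND(t3, d) = AND(1, 1) = 1
t5 = XOR(t3, t4) = XOR(1, 1) = 0
t6 = AND(c, t5) = AND(0, 0) = 0
t7 = OR(t2, t6) = OR(1, 0) = 1
t8 = OR(a, t7) = OR(1, 1) = 1
t9 = AND(t4, t8) = AND(1, 1) = 1
So t9 = 1.

a=1, b=1, d=1, e=0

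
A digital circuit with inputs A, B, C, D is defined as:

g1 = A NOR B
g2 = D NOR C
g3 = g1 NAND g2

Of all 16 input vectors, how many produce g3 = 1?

15

g3 = g1 NAND g2 must be 1, so at least one of g1, g2 is 0.
Enumerating the 16 input combinations, 15 give g3 = 1 and 1 give g3 = 0.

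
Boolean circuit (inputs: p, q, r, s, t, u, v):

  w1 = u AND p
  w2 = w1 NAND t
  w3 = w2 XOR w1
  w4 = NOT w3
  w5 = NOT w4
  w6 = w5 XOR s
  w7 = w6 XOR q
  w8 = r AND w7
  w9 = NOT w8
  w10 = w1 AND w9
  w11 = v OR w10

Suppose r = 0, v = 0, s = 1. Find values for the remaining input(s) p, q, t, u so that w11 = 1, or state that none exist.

Check with r = 0, v = 0, s = 1 and p=1, q=1, t=1, u=1:
w1 = u AND p = 1 AND 1 = 1
w2 = w1 NAND t = 1 NAND 1 = 0
w3 = w2 XOR w1 = 0 XOR 1 = 1
w4 = NOT w3 = NOT 1 = 0
w5 = NOT w4 = NOT 0 = 1
w6 = w5 XOR s = 1 XOR 1 = 0
w7 = w6 XOR q = 0 XOR 1 = 1
w8 = r AND w7 = 0 AND 1 = 0
w9 = NOT w8 = NOT 0 = 1
w10 = w1 AND w9 = 1 AND 1 = 1
w11 = v OR w10 = 0 OR 1 = 1
So w11 = 1.

p=1, q=1, t=1, u=1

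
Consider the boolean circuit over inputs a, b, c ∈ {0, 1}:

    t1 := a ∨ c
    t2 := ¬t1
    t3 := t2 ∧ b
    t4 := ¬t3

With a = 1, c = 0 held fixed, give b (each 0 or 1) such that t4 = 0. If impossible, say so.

With a = 1, c = 0 fixed, none of the 2 settings of b give t4 = 0.
For example, with b=0:
t1 = a ∨ c = 1 ∨ 0 = 1
t2 = ¬t1 = ¬1 = 0
t3 = t2 ∧ b = 0 ∧ 0 = 0
t4 = ¬t3 = ¬0 = 1
giving t4 = 1 ≠ 0.

no solution exists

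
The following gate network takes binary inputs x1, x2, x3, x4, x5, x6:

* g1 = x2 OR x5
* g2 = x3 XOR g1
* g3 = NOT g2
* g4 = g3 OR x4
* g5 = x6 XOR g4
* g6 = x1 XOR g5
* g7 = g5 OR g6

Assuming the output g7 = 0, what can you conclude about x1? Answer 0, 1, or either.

0

g7 = g5 OR g6 must be 0, so both g5 = 0 and g6 = 0.
Every assignment with g7 = 0 has x1 = 0; there are 16 such assignment(s).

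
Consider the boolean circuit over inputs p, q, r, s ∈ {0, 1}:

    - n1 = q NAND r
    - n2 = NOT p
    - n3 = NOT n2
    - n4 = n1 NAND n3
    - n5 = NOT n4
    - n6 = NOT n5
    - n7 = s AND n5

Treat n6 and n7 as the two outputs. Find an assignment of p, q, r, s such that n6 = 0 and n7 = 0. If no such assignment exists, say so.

p=1 q=1 r=0 s=0

Check with p=1 q=1 r=0 s=0:
n1 = q NAND r = 1 NAND 0 = 1
n2 = NOT p = NOT 1 = 0
n3 = NOT n2 = NOT 0 = 1
n4 = n1 NAND n3 = 1 NAND 1 = 0
n5 = NOT n4 = NOT 0 = 1
n6 = NOT n5 = NOT 1 = 0
n7 = s AND n5 = 0 AND 1 = 0
So n6 = 0 and n7 = 0.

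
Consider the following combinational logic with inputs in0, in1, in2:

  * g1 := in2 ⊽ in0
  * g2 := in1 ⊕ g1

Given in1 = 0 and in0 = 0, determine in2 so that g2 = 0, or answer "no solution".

in2=1

g2 = in1 ⊕ g1 must be 0, so in1 and g1 are equal.
Check with in1 = 0 and in0 = 0 and in2=1:
g1 = in2 ⊽ in0 = 1 ⊽ 0 = 0
g2 = in1 ⊕ g1 = 0 ⊕ 0 = 0
So g2 = 0.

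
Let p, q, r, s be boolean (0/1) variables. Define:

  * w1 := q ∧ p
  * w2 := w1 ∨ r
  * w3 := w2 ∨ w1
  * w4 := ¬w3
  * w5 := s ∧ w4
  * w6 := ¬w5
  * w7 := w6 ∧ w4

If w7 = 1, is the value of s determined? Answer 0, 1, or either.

0

w7 = w6 ∧ w4 must be 1, so both w6 = 1 and w4 = 1.
w6 = ¬w5 must be 1, so w5 = 0.
w4 = ¬w3 must be 1, so w3 = 0.
Every assignment with w7 = 1 has s = 0; there are 3 such assignment(s).
  p=0, q=0, r=0, s=0
  p=0, q=1, r=0, s=0
  p=1, q=0, r=0, s=0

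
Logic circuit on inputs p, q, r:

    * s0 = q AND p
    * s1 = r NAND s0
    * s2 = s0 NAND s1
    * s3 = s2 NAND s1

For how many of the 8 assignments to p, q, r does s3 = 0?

s3 = s2 NAND s1 must be 0, so both s2 = 1 and s1 = 1.
s2 = s0 NAND s1 must be 1, so at least one of s0, s1 is 0.
s1 = r NAND s0 must be 1, so at least one of r, s0 is 0.
Enumerating the 8 input combinations, 6 give s3 = 0 and 2 give s3 = 1.

6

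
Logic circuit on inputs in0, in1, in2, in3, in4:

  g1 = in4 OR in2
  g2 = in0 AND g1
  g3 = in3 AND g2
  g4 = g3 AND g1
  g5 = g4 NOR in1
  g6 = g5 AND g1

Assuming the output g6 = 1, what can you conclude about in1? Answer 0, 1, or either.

0

g6 = g5 AND g1 must be 1, so both g5 = 1 and g1 = 1.
g5 = g4 NOR in1 must be 1, so both g4 = 0 and in1 = 0.
g1 = in4 OR in2 must be 1, so at least one of in4, in2 is 1.
Every assignment with g6 = 1 has in1 = 0; there are 9 such assignment(s).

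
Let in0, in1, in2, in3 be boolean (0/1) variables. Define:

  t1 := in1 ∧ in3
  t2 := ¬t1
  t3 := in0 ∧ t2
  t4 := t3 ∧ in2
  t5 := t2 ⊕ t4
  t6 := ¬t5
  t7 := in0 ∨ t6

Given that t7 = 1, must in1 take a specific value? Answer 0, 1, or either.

Both values of in1 occur among assignments with t7 = 1:
  in1=0: in0=1, in1=0, in2=0, in3=0
  in1=1: in0=0, in1=1, in2=0, in3=1

either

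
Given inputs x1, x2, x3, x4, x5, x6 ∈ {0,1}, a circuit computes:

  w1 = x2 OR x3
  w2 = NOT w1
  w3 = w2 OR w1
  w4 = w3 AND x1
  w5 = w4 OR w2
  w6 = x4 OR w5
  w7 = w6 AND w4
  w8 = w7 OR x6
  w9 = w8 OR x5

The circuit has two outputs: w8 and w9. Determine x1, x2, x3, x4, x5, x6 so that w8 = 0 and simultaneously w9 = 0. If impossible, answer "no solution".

Check with x1=0 x2=1 x3=0 x4=1 x5=0 x6=0:
w1 = x2 OR x3 = 1 OR 0 = 1
w2 = NOT w1 = NOT 1 = 0
w3 = w2 OR w1 = 0 OR 1 = 1
w4 = w3 AND x1 = 1 AND 0 = 0
w5 = w4 OR w2 = 0 OR 0 = 0
w6 = x4 OR w5 = 1 OR 0 = 1
w7 = w6 AND w4 = 1 AND 0 = 0
w8 = w7 OR x6 = 0 OR 0 = 0
w9 = w8 OR x5 = 0 OR 0 = 0
So w8 = 0 and w9 = 0.

x1=0 x2=1 x3=0 x4=1 x5=0 x6=0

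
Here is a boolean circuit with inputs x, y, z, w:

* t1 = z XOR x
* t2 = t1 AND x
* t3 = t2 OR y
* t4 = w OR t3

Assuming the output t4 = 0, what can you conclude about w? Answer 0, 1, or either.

t4 = w OR t3 must be 0, so both w = 0 and t3 = 0.
t3 = t2 OR y must be 0, so both t2 = 0 and y = 0.
Every assignment with t4 = 0 has w = 0; there are 3 such assignment(s).
  x=0, y=0, z=0, w=0
  x=0, y=0, z=1, w=0
  x=1, y=0, z=1, w=0

0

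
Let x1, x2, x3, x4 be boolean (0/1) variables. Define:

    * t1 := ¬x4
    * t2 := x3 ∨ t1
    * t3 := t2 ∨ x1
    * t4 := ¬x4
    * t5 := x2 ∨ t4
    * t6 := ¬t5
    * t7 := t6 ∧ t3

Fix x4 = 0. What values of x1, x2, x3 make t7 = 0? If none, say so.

Check with x4 = 0 and x1=0, x2=1, x3=1:
t1 = ¬x4 = ¬0 = 1
t2 = x3 ∨ t1 = 1 ∨ 1 = 1
t3 = t2 ∨ x1 = 1 ∨ 0 = 1
t4 = ¬x4 = ¬0 = 1
t5 = x2 ∨ t4 = 1 ∨ 1 = 1
t6 = ¬t5 = ¬1 = 0
t7 = t6 ∧ t3 = 0 ∧ 1 = 0
So t7 = 0.

x1=0 x2=1 x3=1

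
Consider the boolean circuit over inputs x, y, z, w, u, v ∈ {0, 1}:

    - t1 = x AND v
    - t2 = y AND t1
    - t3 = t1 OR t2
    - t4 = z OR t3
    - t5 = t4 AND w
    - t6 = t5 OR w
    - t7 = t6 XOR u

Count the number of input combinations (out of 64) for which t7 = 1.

t7 = t6 XOR u must be 1, so t6 and u differ.
Enumerating the 64 input combinations, 32 give t7 = 1 and 32 give t7 = 0.

32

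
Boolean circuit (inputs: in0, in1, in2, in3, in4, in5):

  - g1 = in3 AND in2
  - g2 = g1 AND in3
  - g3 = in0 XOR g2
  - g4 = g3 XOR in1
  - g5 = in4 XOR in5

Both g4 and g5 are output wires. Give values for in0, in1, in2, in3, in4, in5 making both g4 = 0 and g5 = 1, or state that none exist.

in0=1 in1=1 in2=1 in3=0 in4=0 in5=1

Check with in0=1 in1=1 in2=1 in3=0 in4=0 in5=1:
g1 = in3 AND in2 = 0 AND 1 = 0
g2 = g1 AND in3 = 0 AND 0 = 0
g3 = in0 XOR g2 = 1 XOR 0 = 1
g4 = g3 XOR in1 = 1 XOR 1 = 0
g5 = in4 XOR in5 = 0 XOR 1 = 1
So g4 = 0 and g5 = 1.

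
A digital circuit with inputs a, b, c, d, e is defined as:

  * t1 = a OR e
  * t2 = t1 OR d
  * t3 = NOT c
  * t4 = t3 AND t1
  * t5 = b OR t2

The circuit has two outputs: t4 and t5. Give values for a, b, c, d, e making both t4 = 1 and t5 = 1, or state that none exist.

a=1, b=1, c=0, d=0, e=1

Check with a=1, b=1, c=0, d=0, e=1:
t1 = a OR e = 1 OR 1 = 1
t2 = t1 OR d = 1 OR 0 = 1
t3 = NOT c = NOT 0 = 1
t4 = t3 AND t1 = 1 AND 1 = 1
t5 = b OR t2 = 1 OR 1 = 1
So t4 = 1 and t5 = 1.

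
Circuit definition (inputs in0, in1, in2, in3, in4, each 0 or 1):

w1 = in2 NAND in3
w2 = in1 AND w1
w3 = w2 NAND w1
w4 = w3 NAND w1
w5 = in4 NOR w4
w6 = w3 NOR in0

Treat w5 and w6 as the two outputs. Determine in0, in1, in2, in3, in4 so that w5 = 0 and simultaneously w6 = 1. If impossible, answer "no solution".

in0=0, in1=1, in2=0, in3=0, in4=0

Check with in0=0, in1=1, in2=0, in3=0, in4=0:
w1 = in2 NAND in3 = 0 NAND 0 = 1
w2 = in1 AND w1 = 1 AND 1 = 1
w3 = w2 NAND w1 = 1 NAND 1 = 0
w4 = w3 NAND w1 = 0 NAND 1 = 1
w5 = in4 NOR w4 = 0 NOR 1 = 0
w6 = w3 NOR in0 = 0 NOR 0 = 1
So w5 = 0 and w6 = 1.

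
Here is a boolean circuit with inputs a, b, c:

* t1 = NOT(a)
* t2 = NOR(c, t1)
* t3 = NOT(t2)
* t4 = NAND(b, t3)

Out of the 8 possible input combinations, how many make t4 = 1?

5

t4 = NAND(b, t3) must be 1, so at least one of b, t3 is 0.
Satisfying assignments:
  a=0, b=0, c=0
  a=0, b=0, c=1
  a=1, b=0, c=0
  a=1, b=0, c=1
  a=1, b=1, c=0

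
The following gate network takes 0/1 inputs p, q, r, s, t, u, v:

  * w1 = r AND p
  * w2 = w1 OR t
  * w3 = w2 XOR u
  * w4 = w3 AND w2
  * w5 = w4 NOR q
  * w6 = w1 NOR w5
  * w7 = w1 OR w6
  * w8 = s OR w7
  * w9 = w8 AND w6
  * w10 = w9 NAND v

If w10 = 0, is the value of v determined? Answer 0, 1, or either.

w10 = w9 NAND v must be 0, so both w9 = 1 and v = 1.
Every assignment with w10 = 0 has v = 1; there are 30 such assignment(s).

1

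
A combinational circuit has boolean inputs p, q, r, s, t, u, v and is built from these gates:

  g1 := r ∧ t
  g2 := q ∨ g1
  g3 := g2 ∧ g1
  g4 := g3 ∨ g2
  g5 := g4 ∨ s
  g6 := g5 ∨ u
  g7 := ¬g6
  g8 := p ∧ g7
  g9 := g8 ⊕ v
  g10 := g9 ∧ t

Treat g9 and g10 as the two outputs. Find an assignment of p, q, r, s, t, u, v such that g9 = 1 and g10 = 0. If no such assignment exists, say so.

Check with p=0, q=0, r=1, s=0, t=0, u=0, v=1:
g1 = r ∧ t = 1 ∧ 0 = 0
g2 = q ∨ g1 = 0 ∨ 0 = 0
g3 = g2 ∧ g1 = 0 ∧ 0 = 0
g4 = g3 ∨ g2 = 0 ∨ 0 = 0
g5 = g4 ∨ s = 0 ∨ 0 = 0
g6 = g5 ∨ u = 0 ∨ 0 = 0
g7 = ¬g6 = ¬0 = 1
g8 = p ∧ g7 = 0 ∧ 1 = 0
g9 = g8 ⊕ v = 0 ⊕ 1 = 1
g10 = g9 ∧ t = 1 ∧ 0 = 0
So g9 = 1 and g10 = 0.

p=0, q=0, r=1, s=0, t=0, u=0, v=1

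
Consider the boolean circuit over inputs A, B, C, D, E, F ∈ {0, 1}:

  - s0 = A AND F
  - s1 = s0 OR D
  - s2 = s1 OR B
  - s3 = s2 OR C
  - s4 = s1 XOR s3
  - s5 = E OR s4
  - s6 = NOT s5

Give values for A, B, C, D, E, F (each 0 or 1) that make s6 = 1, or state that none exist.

s6 = NOT s5 must be 1, so s5 = 0.
s5 = E OR s4 must be 0, so both E = 0 and s4 = 0.
Check with A=1 B=0 C=0 D=1 E=0 F=0:
s0 = A AND F = 1 AND 0 = 0
s1 = s0 OR D = 0 OR 1 = 1
s2 = s1 OR B = 1 OR 0 = 1
s3 = s2 OR C = 1 OR 0 = 1
s4 = s1 XOR s3 = 1 XOR 1 = 0
s5 = E OR s4 = 0 OR 0 = 0
s6 = NOT s5 = NOT 0 = 1
So s6 = 1 as required.

A=1 B=0 C=0 D=1 E=0 F=0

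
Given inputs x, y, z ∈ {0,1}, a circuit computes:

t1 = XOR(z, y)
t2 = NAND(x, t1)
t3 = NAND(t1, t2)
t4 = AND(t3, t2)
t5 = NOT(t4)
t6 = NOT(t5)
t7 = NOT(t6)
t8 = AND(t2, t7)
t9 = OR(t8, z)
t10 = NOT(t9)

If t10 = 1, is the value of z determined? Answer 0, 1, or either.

0

t10 = NOT(t9) must be 1, so t9 = 0.
t9 = OR(t8, z) must be 0, so both t8 = 0 and z = 0.
t8 = AND(t2, t7) must be 0, so at least one of t2, t7 is 0.
Every assignment with t10 = 1 has z = 0; there are 3 such assignment(s).
  x=0, y=0, z=0
  x=1, y=0, z=0
  x=1, y=1, z=0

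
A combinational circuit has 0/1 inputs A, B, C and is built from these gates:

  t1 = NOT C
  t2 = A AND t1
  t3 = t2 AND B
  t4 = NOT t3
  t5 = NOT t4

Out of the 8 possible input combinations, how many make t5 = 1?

t5 = NOT t4 must be 1, so t4 = 0.
t4 = NOT t3 must be 0, so t3 = 1.
Enumerating the 8 input combinations, 1 give t5 = 1 and 7 give t5 = 0.

1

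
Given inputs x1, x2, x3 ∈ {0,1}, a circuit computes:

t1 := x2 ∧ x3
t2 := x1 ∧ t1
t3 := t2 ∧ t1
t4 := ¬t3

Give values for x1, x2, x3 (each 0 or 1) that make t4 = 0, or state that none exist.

Check with x1=1 x2=1 x3=1:
t1 = x2 ∧ x3 = 1 ∧ 1 = 1
t2 = x1 ∧ t1 = 1 ∧ 1 = 1
t3 = t2 ∧ t1 = 1 ∧ 1 = 1
t4 = ¬t3 = ¬1 = 0
So t4 = 0 as required.

x1=1 x2=1 x3=1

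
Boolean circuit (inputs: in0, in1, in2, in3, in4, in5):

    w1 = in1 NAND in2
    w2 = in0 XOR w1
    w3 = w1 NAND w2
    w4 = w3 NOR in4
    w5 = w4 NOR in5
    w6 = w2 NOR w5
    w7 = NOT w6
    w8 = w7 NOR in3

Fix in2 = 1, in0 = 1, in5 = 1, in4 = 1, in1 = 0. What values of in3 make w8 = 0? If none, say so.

w8 = w7 NOR in3 must be 0, so at least one of w7, in3 is 1.
Check with in2 = 1, in0 = 1, in5 = 1, in4 = 1, in1 = 0 and in3=1:
w1 = in1 NAND in2 = 0 NAND 1 = 1
w2 = in0 XOR w1 = 1 XOR 1 = 0
w3 = w1 NAND w2 = 1 NAND 0 = 1
w4 = w3 NOR in4 = 1 NOR 1 = 0
w5 = w4 NOR in5 = 0 NOR 1 = 0
w6 = w2 NOR w5 = 0 NOR 0 = 1
w7 = NOT w6 = NOT 1 = 0
w8 = w7 NOR in3 = 0 NOR 1 = 0
So w8 = 0.

in3=1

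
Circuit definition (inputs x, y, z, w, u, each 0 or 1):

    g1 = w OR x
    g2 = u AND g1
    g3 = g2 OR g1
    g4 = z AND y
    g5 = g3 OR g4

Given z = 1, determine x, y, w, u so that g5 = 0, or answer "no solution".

x=0, y=0, w=0, u=1

Check with z = 1 and x=0, y=0, w=0, u=1:
g1 = w OR x = 0 OR 0 = 0
g2 = u AND g1 = 1 AND 0 = 0
g3 = g2 OR g1 = 0 OR 0 = 0
g4 = z AND y = 1 AND 0 = 0
g5 = g3 OR g4 = 0 OR 0 = 0
So g5 = 0.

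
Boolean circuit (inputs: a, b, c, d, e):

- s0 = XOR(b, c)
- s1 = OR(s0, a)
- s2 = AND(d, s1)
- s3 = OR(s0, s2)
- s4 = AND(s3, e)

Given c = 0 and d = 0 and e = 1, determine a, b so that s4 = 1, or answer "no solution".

a=1, b=1

s4 = AND(s3, e) must be 1, so both s3 = 1 and e = 1.
s3 = OR(s0, s2) must be 1, so at least one of s0, s2 is 1.
Check with c = 0 and d = 0 and e = 1 and a=1, b=1:
s0 = XOR(b, c) = XOR(1, 0) = 1
s1 = OR(s0, a) = OR(1, 1) = 1
s2 = AND(d, s1) = AND(0, 1) = 0
s3 = OR(s0, s2) = OR(1, 0) = 1
s4 = AND(s3, e) = AND(1, 1) = 1
So s4 = 1.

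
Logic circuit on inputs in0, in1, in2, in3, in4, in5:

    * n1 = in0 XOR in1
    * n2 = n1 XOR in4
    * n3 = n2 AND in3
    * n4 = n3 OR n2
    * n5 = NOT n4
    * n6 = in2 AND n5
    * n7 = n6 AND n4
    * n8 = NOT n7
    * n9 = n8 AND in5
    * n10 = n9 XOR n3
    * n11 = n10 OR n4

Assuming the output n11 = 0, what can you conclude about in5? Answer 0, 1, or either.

0

n11 = n10 OR n4 must be 0, so both n10 = 0 and n4 = 0.
n10 = n9 XOR n3 must be 0, so n9 and n3 are equal.
n4 = n3 OR n2 must be 0, so both n3 = 0 and n2 = 0.
Every assignment with n11 = 0 has in5 = 0; there are 16 such assignment(s).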